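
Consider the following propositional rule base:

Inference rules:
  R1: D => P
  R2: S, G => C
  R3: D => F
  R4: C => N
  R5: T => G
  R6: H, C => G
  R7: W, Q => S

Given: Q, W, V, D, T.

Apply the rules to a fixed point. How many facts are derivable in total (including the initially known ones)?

Round 1 fires R1, R3, R5, R7, giving P, F, G, S.
Round 2 fires R2, giving C.
Round 3 fires R4, giving N.
Closure: {C, D, F, G, N, P, Q, S, T, V, W} — 11 facts.

11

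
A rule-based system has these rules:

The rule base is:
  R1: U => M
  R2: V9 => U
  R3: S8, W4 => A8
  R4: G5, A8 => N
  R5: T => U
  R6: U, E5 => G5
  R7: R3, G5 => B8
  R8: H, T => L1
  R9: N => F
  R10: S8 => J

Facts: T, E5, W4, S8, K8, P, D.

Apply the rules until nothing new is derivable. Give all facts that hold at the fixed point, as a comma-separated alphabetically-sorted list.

A8, D, E5, F, G5, J, K8, M, N, P, S8, T, U, W4

Round 1: R3 [S8, W4 => A8]; R5 [T => U]; R10 [S8 => J]. Adds A8, U, J.
Round 2: R1 [U => M]; R6 [U, E5 => G5]. Adds M, G5.
Round 3: R4 [G5, A8 => N]. Adds N.
Round 4: R9 [N => F]. Adds F.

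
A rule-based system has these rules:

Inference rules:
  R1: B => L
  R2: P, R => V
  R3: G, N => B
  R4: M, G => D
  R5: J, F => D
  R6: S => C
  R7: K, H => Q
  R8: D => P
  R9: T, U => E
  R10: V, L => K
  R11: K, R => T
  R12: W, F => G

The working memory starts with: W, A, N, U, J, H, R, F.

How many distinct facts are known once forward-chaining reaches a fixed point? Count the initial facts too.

Round 1 — R5, R12, derive D, G.
Round 2 — R3, R8, derive B, P.
Round 3 — R1, R2, derive L, V.
Round 4 — R10, derive K.
Round 5 — R7, R11, derive Q, T.
Round 6 — R9, derive E.
Closure: {A, B, D, E, F, G, H, J, K, L, N, P, Q, R, T, U, V, W} — 18 facts.

18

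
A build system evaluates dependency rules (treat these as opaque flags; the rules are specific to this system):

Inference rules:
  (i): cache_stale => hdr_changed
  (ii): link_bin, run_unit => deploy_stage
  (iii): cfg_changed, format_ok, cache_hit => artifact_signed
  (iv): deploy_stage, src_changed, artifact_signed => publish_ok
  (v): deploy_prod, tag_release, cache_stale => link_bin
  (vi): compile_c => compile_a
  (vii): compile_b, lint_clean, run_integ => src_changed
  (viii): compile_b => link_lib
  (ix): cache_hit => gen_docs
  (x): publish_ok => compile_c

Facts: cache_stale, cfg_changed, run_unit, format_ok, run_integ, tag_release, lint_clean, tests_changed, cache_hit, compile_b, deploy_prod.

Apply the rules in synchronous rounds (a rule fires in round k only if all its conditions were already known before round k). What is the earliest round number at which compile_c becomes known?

[1] (i) [cache_stale => hdr_changed]; (iii) [cfg_changed, format_ok, cache_hit => artifact_signed]; (v) [deploy_prod, tag_release, cache_stale => link_bin]; (vii) [compile_b, lint_clean, run_integ => src_changed]; (viii) [compile_b => link_lib]; (ix) [cache_hit => gen_docs]. ⇒ new: hdr_changed, artifact_signed, link_bin, src_changed, link_lib, gen_docs.
[2] (ii) [link_bin, run_unit => deploy_stage]. ⇒ new: deploy_stage.
[3] (iv) [deploy_stage, src_changed, artifact_signed => publish_ok]. ⇒ new: publish_ok.
[4] (x) [publish_ok => compile_c]. ⇒ new: compile_c.
compile_c first appears in round 4.

4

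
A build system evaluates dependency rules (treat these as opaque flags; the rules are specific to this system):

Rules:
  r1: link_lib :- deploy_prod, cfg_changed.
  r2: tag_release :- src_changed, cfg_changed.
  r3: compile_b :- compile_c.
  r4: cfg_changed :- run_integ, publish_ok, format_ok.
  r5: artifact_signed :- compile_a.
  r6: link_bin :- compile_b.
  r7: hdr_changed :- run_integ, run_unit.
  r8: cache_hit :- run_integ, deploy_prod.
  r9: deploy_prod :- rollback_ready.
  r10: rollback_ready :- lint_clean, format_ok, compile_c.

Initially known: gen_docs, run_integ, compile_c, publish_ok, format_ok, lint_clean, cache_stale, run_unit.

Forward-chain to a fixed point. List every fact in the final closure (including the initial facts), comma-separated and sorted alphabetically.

Round 1 fires r3, r4, r7, r10, giving compile_b, cfg_changed, hdr_changed, rollback_ready.
Round 2 fires r6, r9, giving link_bin, deploy_prod.
Round 3 fires r1, r8, giving link_lib, cache_hit.

cache_hit, cache_stale, cfg_changed, compile_b, compile_c, deploy_prod, format_ok, gen_docs, hdr_changed, link_bin, link_lib, lint_clean, publish_ok, rollback_ready, run_integ, run_unit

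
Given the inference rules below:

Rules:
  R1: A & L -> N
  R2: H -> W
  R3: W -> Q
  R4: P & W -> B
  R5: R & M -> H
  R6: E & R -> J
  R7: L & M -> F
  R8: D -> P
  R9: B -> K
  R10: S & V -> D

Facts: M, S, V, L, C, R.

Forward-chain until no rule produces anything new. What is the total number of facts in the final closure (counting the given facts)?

14

Round 1 fires R5, R7, R10, giving H, F, D.
Round 2 fires R2, R8, giving W, P.
Round 3 fires R3, R4, giving Q, B.
Round 4 fires R9, giving K.
Closure: {B, C, D, F, H, K, L, M, P, Q, R, S, V, W} — 14 facts.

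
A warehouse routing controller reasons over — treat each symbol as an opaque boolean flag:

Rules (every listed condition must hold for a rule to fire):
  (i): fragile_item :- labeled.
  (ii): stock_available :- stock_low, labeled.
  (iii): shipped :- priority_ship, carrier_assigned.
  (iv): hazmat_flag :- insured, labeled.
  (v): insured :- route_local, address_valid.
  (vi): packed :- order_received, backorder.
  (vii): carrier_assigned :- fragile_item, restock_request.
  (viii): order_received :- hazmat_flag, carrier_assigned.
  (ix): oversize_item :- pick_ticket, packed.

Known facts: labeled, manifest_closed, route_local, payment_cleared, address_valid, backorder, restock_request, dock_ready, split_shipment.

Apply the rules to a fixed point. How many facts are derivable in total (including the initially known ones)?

15

Round 1: (i) [fragile_item :- labeled.]; (v) [insured :- route_local, address_valid.]. New: fragile_item, insured.
Round 2: (iv) [hazmat_flag :- insured, labeled.]; (vii) [carrier_assigned :- fragile_item, restock_request.]. New: hazmat_flag, carrier_assigned.
Round 3: (viii) [order_received :- hazmat_flag, carrier_assigned.]. New: order_received.
Round 4: (vi) [packed :- order_received, backorder.]. New: packed.
Closure: {address_valid, backorder, carrier_assigned, dock_ready, fragile_item, hazmat_flag, insured, labeled, manifest_closed, order_received, packed, payment_cleared, restock_request, route_local, split_shipment} — 15 facts.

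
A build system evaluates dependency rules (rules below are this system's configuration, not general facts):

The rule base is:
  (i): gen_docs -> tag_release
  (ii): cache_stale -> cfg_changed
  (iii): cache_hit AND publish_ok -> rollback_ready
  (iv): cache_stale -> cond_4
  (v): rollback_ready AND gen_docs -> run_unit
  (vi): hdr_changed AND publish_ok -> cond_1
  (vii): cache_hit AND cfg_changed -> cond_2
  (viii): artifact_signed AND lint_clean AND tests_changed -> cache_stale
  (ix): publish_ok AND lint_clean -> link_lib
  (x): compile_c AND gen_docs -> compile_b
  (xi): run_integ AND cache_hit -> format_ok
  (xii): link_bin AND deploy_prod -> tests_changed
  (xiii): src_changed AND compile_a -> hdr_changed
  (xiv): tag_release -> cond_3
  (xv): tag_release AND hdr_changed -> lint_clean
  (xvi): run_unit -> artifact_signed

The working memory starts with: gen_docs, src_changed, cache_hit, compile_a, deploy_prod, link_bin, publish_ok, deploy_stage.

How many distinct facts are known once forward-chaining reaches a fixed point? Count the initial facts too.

Round 1 fires (i), (iii), (xii), (xiii), giving tag_release, rollback_ready, tests_changed, hdr_changed.
Round 2 fires (v), (vi), (xiv), (xv), giving run_unit, cond_1, cond_3, lint_clean.
Round 3 fires (ix), (xvi), giving link_lib, artifact_signed.
Round 4 fires (viii), giving cache_stale.
Round 5 fires (ii), (iv), giving cfg_changed, cond_4.
Round 6 fires (vii), giving cond_2.
Closure: {artifact_signed, cache_hit, cache_stale, cfg_changed, compile_a, cond_1, cond_2, cond_3, cond_4, deploy_prod, deploy_stage, gen_docs, hdr_changed, link_bin, link_lib, lint_clean, publish_ok, rollback_ready, run_unit, src_changed, tag_release, tests_changed} — 22 facts.

22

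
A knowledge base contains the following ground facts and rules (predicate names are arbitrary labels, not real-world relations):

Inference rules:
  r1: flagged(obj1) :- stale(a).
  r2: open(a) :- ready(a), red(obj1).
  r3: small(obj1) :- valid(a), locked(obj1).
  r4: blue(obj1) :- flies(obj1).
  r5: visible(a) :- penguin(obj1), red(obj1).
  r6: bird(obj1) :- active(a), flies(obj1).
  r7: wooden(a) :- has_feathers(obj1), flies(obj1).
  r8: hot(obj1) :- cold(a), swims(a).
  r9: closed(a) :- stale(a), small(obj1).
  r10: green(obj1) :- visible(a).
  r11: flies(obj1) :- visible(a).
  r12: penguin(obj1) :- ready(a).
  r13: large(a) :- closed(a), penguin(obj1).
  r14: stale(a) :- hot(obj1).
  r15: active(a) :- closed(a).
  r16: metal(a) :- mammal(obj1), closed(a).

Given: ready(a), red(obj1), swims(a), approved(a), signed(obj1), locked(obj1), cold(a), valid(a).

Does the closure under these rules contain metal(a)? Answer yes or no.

no

Round 1 — r2, r3, r8, r12, derive open(a), small(obj1), hot(obj1), penguin(obj1).
Round 2 — r5, r14, derive visible(a), stale(a).
Round 3 — r1, r9, r10, r11, derive flagged(obj1), closed(a), green(obj1), flies(obj1).
Round 4 — r4, r13, r15, derive blue(obj1), large(a), active(a).
Round 5 — r6, derive bird(obj1).
Fixed point reached. metal(a) is concluded only by r16; r16 needs mammal(obj1) (never derived).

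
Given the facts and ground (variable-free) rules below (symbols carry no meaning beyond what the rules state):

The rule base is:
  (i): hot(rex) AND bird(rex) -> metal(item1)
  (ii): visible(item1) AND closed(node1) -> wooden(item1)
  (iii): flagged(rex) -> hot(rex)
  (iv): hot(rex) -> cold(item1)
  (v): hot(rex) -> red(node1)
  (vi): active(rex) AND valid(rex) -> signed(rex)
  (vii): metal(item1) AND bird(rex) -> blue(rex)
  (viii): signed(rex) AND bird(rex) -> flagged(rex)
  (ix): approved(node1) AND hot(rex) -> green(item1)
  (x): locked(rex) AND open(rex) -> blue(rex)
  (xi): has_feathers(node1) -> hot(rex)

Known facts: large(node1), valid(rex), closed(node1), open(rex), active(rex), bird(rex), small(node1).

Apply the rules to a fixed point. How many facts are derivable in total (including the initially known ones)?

14

[1] (vi) [active(rex) AND valid(rex) -> signed(rex)]. ⇒ new: signed(rex).
[2] (viii) [signed(rex) AND bird(rex) -> flagged(rex)]. ⇒ new: flagged(rex).
[3] (iii) [flagged(rex) -> hot(rex)]. ⇒ new: hot(rex).
[4] (i) [hot(rex) AND bird(rex) -> metal(item1)]; (iv) [hot(rex) -> cold(item1)]; (v) [hot(rex) -> red(node1)]. ⇒ new: metal(item1), cold(item1), red(node1).
[5] (vii) [metal(item1) AND bird(rex) -> blue(rex)]. ⇒ new: blue(rex).
Closure: {active(rex), bird(rex), blue(rex), closed(node1), cold(item1), flagged(rex), hot(rex), large(node1), metal(item1), open(rex), red(node1), signed(rex), small(node1), valid(rex)} — 14 facts.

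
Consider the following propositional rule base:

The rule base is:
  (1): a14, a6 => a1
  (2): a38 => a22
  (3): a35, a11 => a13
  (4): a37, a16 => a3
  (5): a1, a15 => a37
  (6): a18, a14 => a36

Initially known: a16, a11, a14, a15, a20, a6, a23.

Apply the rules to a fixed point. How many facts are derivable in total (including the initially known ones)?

10

Round 1: (1) [a14, a6 => a1]. New: a1.
Round 2: (5) [a1, a15 => a37]. New: a37.
Round 3: (4) [a37, a16 => a3]. New: a3.
Closure: {a1, a11, a14, a15, a16, a20, a23, a3, a37, a6} — 10 facts.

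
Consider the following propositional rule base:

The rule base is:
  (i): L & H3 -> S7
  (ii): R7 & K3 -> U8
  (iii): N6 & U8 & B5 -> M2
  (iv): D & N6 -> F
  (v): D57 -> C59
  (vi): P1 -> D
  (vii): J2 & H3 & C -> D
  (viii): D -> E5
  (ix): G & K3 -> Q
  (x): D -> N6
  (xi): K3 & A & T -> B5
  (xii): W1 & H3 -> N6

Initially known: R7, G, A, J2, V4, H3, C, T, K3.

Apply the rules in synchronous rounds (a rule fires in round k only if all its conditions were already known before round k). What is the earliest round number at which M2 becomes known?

Round 1: (ii) [R7 & K3 -> U8]; (vii) [J2 & H3 & C -> D]; (ix) [G & K3 -> Q]; (xi) [K3 & A & T -> B5]. New: U8, D, Q, B5.
Round 2: (viii) [D -> E5]; (x) [D -> N6]. New: E5, N6.
Round 3: (iii) [N6 & U8 & B5 -> M2]; (iv) [D & N6 -> F]. New: M2, F.
M2 first appears in round 3.

3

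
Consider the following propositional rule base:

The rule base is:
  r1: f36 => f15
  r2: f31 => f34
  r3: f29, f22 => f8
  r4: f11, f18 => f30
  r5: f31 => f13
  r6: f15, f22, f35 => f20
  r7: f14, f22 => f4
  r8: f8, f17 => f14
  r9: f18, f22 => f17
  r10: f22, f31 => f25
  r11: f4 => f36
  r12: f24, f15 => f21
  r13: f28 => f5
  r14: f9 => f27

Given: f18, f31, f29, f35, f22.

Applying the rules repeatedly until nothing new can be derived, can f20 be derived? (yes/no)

yes

Round 1: r2 [f31 => f34]; r3 [f29, f22 => f8]; r5 [f31 => f13]; r9 [f18, f22 => f17]; r10 [f22, f31 => f25]. Adds f34, f8, f13, f17, f25.
Round 2: r8 [f8, f17 => f14]. Adds f14.
Round 3: r7 [f14, f22 => f4]. Adds f4.
Round 4: r11 [f4 => f36]. Adds f36.
Round 5: r1 [f36 => f15]. Adds f15.
Round 6: r6 [f15, f22, f35 => f20]. Adds f20.
f20 appears in round 6, so it is derivable.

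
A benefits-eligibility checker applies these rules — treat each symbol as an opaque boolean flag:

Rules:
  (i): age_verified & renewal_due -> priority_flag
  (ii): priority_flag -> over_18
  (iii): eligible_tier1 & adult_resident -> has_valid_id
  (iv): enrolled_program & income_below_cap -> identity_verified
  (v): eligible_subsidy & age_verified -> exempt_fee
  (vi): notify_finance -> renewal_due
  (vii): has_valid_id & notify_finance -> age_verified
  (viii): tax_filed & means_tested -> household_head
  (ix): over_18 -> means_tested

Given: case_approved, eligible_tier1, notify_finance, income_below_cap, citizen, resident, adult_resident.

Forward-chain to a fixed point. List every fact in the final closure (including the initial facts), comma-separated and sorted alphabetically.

adult_resident, age_verified, case_approved, citizen, eligible_tier1, has_valid_id, income_below_cap, means_tested, notify_finance, over_18, priority_flag, renewal_due, resident

Round 1 fires (iii), (vi), giving has_valid_id, renewal_due.
Round 2 fires (vii), giving age_verified.
Round 3 fires (i), giving priority_flag.
Round 4 fires (ii), giving over_18.
Round 5 fires (ix), giving means_tested.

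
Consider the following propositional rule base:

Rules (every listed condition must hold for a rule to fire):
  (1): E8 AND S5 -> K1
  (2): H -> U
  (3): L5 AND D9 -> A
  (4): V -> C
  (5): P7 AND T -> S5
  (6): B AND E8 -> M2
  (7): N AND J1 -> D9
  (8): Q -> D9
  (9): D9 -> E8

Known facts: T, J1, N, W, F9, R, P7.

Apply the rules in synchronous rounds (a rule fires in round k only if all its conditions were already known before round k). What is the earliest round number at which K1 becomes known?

Round 1: (5) [P7 AND T -> S5]; (7) [N AND J1 -> D9]. New: S5, D9.
Round 2: (9) [D9 -> E8]. New: E8.
Round 3: (1) [E8 AND S5 -> K1]. New: K1.
K1 first appears in round 3.

3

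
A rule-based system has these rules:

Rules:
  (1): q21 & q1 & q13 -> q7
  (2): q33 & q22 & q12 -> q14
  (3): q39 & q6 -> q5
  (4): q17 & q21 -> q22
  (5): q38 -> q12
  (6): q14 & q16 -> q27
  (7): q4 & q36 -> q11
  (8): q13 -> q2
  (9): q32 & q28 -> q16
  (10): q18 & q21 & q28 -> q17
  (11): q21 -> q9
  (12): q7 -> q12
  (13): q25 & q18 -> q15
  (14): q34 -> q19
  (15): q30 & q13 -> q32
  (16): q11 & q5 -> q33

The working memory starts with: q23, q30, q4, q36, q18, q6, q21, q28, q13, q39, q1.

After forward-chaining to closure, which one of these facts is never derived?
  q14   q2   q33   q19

q19

[1] (1) [q21 & q1 & q13 -> q7]; (3) [q39 & q6 -> q5]; (7) [q4 & q36 -> q11]; (8) [q13 -> q2]; (10) [q18 & q21 & q28 -> q17]; (11) [q21 -> q9]; (15) [q30 & q13 -> q32]. ⇒ new: q7, q5, q11, q2, q17, q9, q32.
[2] (4) [q17 & q21 -> q22]; (9) [q32 & q28 -> q16]; (12) [q7 -> q12]; (16) [q11 & q5 -> q33]. ⇒ new: q22, q16, q12, q33.
[3] (2) [q33 & q22 & q12 -> q14]. ⇒ new: q14.
[4] (6) [q14 & q16 -> q27]. ⇒ new: q27.
Derived: q33 (round 2), q2 (round 1), q14 (round 3). q19 never appears in any round.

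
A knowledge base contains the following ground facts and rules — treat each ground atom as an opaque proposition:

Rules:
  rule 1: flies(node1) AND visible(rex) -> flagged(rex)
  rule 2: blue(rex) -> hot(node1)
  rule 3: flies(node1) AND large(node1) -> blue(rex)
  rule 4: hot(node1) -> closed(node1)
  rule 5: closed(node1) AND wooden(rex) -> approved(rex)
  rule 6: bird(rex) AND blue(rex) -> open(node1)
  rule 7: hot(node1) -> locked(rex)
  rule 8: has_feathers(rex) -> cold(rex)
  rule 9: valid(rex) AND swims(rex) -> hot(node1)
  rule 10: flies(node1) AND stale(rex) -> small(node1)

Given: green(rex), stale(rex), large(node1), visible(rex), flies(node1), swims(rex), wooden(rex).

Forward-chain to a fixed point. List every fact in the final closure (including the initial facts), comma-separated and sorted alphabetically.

approved(rex), blue(rex), closed(node1), flagged(rex), flies(node1), green(rex), hot(node1), large(node1), locked(rex), small(node1), stale(rex), swims(rex), visible(rex), wooden(rex)

Round 1: rule 1 [flies(node1) AND visible(rex) -> flagged(rex)]; rule 3 [flies(node1) AND large(node1) -> blue(rex)]; rule 10 [flies(node1) AND stale(rex) -> small(node1)]. Adds flagged(rex), blue(rex), small(node1).
Round 2: rule 2 [blue(rex) -> hot(node1)]. Adds hot(node1).
Round 3: rule 4 [hot(node1) -> closed(node1)]; rule 7 [hot(node1) -> locked(rex)]. Adds closed(node1), locked(rex).
Round 4: rule 5 [closed(node1) AND wooden(rex) -> approved(rex)]. Adds approved(rex).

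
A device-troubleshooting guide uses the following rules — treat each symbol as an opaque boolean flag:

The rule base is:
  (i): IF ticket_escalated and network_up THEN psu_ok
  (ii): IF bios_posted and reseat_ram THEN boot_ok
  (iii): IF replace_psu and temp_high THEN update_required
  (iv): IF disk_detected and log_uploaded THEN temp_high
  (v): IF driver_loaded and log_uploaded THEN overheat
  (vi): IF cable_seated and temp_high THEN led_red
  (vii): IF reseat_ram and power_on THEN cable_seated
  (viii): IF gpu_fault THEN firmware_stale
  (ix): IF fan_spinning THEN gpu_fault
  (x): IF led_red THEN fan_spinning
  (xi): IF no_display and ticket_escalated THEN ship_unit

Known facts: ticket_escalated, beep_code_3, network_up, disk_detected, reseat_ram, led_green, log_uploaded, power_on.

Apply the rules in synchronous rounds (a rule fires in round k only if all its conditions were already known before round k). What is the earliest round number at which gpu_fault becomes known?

4

[1] (i) [IF ticket_escalated and network_up THEN psu_ok]; (iv) [IF disk_detected and log_uploaded THEN temp_high]; (vii) [IF reseat_ram and power_on THEN cable_seated]. ⇒ new: psu_ok, temp_high, cable_seated.
[2] (vi) [IF cable_seated and temp_high THEN led_red]. ⇒ new: led_red.
[3] (x) [IF led_red THEN fan_spinning]. ⇒ new: fan_spinning.
[4] (ix) [IF fan_spinning THEN gpu_fault]. ⇒ new: gpu_fault.
gpu_fault first appears in round 4.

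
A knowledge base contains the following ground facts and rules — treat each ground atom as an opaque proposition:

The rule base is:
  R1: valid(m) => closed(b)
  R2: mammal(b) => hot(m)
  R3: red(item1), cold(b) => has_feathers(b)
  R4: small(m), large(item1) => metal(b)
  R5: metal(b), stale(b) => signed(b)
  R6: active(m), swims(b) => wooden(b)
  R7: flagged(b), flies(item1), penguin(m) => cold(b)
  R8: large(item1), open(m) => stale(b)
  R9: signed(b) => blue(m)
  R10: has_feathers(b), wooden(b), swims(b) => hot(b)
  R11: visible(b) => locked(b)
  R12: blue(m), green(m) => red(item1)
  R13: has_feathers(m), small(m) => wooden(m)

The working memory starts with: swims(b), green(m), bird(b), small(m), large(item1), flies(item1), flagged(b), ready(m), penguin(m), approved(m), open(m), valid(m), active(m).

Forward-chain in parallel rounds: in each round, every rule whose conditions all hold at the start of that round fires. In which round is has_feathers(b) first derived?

Round 1 fires R1, R4, R6, R7, R8, giving closed(b), metal(b), wooden(b), cold(b), stale(b).
Round 2 fires R5, giving signed(b).
Round 3 fires R9, giving blue(m).
Round 4 fires R12, giving red(item1).
Round 5 fires R3, giving has_feathers(b).
has_feathers(b) first appears in round 5.

5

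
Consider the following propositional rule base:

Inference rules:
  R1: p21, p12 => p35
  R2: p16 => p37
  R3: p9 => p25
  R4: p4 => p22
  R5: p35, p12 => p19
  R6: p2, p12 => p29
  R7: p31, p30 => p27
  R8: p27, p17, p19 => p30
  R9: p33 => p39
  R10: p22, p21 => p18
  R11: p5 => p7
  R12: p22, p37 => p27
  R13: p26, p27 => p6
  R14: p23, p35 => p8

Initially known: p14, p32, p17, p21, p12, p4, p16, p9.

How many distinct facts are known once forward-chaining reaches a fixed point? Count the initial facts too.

16

Round 1 — R1, R2, R3, R4, derive p35, p37, p25, p22.
Round 2 — R5, R10, R12, derive p19, p18, p27.
Round 3 — R8, derive p30.
Closure: {p12, p14, p16, p17, p18, p19, p21, p22, p25, p27, p30, p32, p35, p37, p4, p9} — 16 facts.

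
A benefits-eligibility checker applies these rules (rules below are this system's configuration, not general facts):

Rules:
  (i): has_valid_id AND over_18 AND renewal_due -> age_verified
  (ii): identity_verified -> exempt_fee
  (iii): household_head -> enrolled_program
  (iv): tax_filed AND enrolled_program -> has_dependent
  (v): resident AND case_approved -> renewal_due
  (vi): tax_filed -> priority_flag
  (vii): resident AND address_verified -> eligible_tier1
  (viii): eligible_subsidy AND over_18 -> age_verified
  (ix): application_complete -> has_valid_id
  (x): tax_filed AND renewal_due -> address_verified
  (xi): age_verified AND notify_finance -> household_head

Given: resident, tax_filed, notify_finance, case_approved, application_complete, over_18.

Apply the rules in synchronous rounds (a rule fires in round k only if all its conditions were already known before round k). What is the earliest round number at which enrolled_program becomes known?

Round 1: (v) [resident AND case_approved -> renewal_due]; (vi) [tax_filed -> priority_flag]; (ix) [application_complete -> has_valid_id]. Adds renewal_due, priority_flag, has_valid_id.
Round 2: (i) [has_valid_id AND over_18 AND renewal_due -> age_verified]; (x) [tax_filed AND renewal_due -> address_verified]. Adds age_verified, address_verified.
Round 3: (vii) [resident AND address_verified -> eligible_tier1]; (xi) [age_verified AND notify_finance -> household_head]. Adds eligible_tier1, household_head.
Round 4: (iii) [household_head -> enrolled_program]. Adds enrolled_program.
enrolled_program first appears in round 4.

4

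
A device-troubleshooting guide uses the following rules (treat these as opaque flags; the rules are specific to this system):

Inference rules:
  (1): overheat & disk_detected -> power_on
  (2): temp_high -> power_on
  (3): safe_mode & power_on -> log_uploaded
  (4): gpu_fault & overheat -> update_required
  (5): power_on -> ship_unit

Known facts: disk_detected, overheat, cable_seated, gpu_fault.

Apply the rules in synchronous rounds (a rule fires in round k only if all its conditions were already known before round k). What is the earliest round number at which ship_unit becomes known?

Round 1 — (1), (4), derive power_on, update_required.
Round 2 — (5), derive ship_unit.
ship_unit first appears in round 2.

2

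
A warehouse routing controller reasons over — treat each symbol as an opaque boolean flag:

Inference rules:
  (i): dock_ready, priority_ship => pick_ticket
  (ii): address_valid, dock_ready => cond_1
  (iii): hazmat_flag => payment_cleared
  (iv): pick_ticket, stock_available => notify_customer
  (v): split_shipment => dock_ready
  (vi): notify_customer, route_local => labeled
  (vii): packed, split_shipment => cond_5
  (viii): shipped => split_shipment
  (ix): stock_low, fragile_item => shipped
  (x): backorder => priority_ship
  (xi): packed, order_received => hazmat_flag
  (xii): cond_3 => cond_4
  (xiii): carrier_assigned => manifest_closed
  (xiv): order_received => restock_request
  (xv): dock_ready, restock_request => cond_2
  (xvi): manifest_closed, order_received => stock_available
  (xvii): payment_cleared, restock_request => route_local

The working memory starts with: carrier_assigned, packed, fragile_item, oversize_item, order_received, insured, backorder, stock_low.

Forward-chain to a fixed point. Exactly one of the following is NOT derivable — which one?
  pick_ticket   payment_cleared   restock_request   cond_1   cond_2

cond_1

[1] (ix) [stock_low, fragile_item => shipped]; (x) [backorder => priority_ship]; (xi) [packed, order_received => hazmat_flag]; (xiii) [carrier_assigned => manifest_closed]; (xiv) [order_received => restock_request]. ⇒ new: shipped, priority_ship, hazmat_flag, manifest_closed, restock_request.
[2] (iii) [hazmat_flag => payment_cleared]; (viii) [shipped => split_shipment]; (xvi) [manifest_closed, order_received => stock_available]. ⇒ new: payment_cleared, split_shipment, stock_available.
[3] (v) [split_shipment => dock_ready]; (vii) [packed, split_shipment => cond_5]; (xvii) [payment_cleared, restock_request => route_local]. ⇒ new: dock_ready, cond_5, route_local.
[4] (i) [dock_ready, priority_ship => pick_ticket]; (xv) [dock_ready, restock_request => cond_2]. ⇒ new: pick_ticket, cond_2.
[5] (iv) [pick_ticket, stock_available => notify_customer]. ⇒ new: notify_customer.
[6] (vi) [notify_customer, route_local => labeled]. ⇒ new: labeled.
Derived: cond_2 (round 4), payment_cleared (round 2), restock_request (round 1), pick_ticket (round 4). cond_1 never appears in any round.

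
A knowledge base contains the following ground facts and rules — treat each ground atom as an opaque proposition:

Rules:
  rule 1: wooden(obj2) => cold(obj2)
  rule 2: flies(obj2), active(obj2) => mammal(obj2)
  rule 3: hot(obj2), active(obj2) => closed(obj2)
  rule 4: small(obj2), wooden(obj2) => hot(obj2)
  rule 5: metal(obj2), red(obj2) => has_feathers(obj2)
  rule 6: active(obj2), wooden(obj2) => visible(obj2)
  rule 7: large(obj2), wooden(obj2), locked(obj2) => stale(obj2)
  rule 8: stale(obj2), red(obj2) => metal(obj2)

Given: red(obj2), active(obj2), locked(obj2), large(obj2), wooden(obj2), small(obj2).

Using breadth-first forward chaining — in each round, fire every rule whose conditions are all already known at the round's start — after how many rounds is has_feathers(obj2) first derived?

3

Round 1: rule 1 [wooden(obj2) => cold(obj2)]; rule 4 [small(obj2), wooden(obj2) => hot(obj2)]; rule 6 [active(obj2), wooden(obj2) => visible(obj2)]; rule 7 [large(obj2), wooden(obj2), locked(obj2) => stale(obj2)]. New: cold(obj2), hot(obj2), visible(obj2), stale(obj2).
Round 2: rule 3 [hot(obj2), active(obj2) => closed(obj2)]; rule 8 [stale(obj2), red(obj2) => metal(obj2)]. New: closed(obj2), metal(obj2).
Round 3: rule 5 [metal(obj2), red(obj2) => has_feathers(obj2)]. New: has_feathers(obj2).
has_feathers(obj2) first appears in round 3.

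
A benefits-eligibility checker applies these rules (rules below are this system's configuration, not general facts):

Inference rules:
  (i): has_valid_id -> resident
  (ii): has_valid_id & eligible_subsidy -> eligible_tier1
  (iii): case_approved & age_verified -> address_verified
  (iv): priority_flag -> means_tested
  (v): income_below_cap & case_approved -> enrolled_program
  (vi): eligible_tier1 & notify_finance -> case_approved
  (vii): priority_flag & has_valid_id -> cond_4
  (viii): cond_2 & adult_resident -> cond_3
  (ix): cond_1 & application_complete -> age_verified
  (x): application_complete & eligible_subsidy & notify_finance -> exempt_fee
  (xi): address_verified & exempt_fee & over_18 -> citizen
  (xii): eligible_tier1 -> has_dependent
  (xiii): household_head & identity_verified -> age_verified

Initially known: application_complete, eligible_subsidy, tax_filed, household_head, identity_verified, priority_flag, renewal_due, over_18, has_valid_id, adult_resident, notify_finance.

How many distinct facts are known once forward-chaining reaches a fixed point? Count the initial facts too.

Round 1 fires (i), (ii), (iv), (vii), (x), (xiii), giving resident, eligible_tier1, means_tested, cond_4, exempt_fee, age_verified.
Round 2 fires (vi), (xii), giving case_approved, has_dependent.
Round 3 fires (iii), giving address_verified.
Round 4 fires (xi), giving citizen.
Closure: {address_verified, adult_resident, age_verified, application_complete, case_approved, citizen, cond_4, eligible_subsidy, eligible_tier1, exempt_fee, has_dependent, has_valid_id, household_head, identity_verified, means_tested, notify_finance, over_18, priority_flag, renewal_due, resident, tax_filed} — 21 facts.

21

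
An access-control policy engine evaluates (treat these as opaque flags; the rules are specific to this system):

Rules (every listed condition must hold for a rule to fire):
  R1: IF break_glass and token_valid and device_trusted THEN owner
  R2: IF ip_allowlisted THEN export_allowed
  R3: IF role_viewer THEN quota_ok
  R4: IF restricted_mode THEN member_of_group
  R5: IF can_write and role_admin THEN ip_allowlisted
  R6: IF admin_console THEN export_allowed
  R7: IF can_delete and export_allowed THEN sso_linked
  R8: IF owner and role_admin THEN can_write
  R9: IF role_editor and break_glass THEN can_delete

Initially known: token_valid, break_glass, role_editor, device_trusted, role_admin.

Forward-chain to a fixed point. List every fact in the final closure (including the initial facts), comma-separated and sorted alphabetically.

Round 1: R1 [IF break_glass and token_valid and device_trusted THEN owner]; R9 [IF role_editor and break_glass THEN can_delete]. New: owner, can_delete.
Round 2: R8 [IF owner and role_admin THEN can_write]. New: can_write.
Round 3: R5 [IF can_write and role_admin THEN ip_allowlisted]. New: ip_allowlisted.
Round 4: R2 [IF ip_allowlisted THEN export_allowed]. New: export_allowed.
Round 5: R7 [IF can_delete and export_allowed THEN sso_linked]. New: sso_linked.

break_glass, can_delete, can_write, device_trusted, export_allowed, ip_allowlisted, owner, role_admin, role_editor, sso_linked, token_valid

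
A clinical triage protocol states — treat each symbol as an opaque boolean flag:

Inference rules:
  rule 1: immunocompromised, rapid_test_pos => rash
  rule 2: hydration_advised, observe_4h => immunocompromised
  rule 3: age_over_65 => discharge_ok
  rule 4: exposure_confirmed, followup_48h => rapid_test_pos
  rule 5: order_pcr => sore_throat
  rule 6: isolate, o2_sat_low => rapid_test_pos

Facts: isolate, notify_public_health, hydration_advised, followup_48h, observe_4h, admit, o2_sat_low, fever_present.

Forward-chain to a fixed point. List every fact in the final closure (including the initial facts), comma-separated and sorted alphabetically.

admit, fever_present, followup_48h, hydration_advised, immunocompromised, isolate, notify_public_health, o2_sat_low, observe_4h, rapid_test_pos, rash

Round 1 — rule 2, rule 6, derive immunocompromised, rapid_test_pos.
Round 2 — rule 1, derive rash.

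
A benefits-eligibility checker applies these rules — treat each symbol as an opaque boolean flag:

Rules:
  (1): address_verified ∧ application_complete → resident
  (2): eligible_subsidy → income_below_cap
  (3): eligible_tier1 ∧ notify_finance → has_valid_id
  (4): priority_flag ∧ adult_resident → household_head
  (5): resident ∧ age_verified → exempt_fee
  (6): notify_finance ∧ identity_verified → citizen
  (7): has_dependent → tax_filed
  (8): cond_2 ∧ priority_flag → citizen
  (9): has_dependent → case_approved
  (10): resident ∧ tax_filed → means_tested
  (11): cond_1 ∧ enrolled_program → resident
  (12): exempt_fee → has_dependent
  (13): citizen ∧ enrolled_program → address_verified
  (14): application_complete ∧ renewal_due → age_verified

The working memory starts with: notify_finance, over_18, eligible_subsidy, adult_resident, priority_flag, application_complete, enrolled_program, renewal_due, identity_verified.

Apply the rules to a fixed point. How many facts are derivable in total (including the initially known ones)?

20

Round 1: (2) [eligible_subsidy → income_below_cap]; (4) [priority_flag ∧ adult_resident → household_head]; (6) [notify_finance ∧ identity_verified → citizen]; (14) [application_complete ∧ renewal_due → age_verified]. Adds income_below_cap, household_head, citizen, age_verified.
Round 2: (13) [citizen ∧ enrolled_program → address_verified]. Adds address_verified.
Round 3: (1) [address_verified ∧ application_complete → resident]. Adds resident.
Round 4: (5) [resident ∧ age_verified → exempt_fee]. Adds exempt_fee.
Round 5: (12) [exempt_fee → has_dependent]. Adds has_dependent.
Round 6: (7) [has_dependent → tax_filed]; (9) [has_dependent → case_approved]. Adds tax_filed, case_approved.
Round 7: (10) [resident ∧ tax_filed → means_tested]. Adds means_tested.
Closure: {address_verified, adult_resident, age_verified, application_complete, case_approved, citizen, eligible_subsidy, enrolled_program, exempt_fee, has_dependent, household_head, identity_verified, income_below_cap, means_tested, notify_finance, over_18, priority_flag, renewal_due, resident, tax_filed} — 20 facts.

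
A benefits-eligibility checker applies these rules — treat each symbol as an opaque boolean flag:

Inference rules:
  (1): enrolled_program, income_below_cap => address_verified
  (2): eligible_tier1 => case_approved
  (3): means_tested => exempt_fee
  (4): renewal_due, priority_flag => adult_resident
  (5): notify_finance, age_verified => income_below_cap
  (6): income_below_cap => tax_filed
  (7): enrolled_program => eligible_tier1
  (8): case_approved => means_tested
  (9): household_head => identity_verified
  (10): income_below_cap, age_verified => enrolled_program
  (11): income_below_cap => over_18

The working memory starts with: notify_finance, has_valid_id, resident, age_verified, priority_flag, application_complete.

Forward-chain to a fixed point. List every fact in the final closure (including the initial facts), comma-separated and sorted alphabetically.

address_verified, age_verified, application_complete, case_approved, eligible_tier1, enrolled_program, exempt_fee, has_valid_id, income_below_cap, means_tested, notify_finance, over_18, priority_flag, resident, tax_filed

[1] (5) [notify_finance, age_verified => income_below_cap]. ⇒ new: income_below_cap.
[2] (6) [income_below_cap => tax_filed]; (10) [income_below_cap, age_verified => enrolled_program]; (11) [income_below_cap => over_18]. ⇒ new: tax_filed, enrolled_program, over_18.
[3] (1) [enrolled_program, income_below_cap => address_verified]; (7) [enrolled_program => eligible_tier1]. ⇒ new: address_verified, eligible_tier1.
[4] (2) [eligible_tier1 => case_approved]. ⇒ new: case_approved.
[5] (8) [case_approved => means_tested]. ⇒ new: means_tested.
[6] (3) [means_tested => exempt_fee]. ⇒ new: exempt_fee.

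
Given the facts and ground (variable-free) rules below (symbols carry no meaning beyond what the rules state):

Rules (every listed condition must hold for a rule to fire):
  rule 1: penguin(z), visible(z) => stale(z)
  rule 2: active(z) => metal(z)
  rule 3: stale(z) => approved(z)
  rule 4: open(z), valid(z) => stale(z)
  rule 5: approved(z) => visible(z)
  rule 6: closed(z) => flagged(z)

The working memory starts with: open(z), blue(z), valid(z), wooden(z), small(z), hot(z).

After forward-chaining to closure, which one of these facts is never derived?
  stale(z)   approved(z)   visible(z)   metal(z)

Round 1: rule 4 [open(z), valid(z) => stale(z)]. New: stale(z).
Round 2: rule 3 [stale(z) => approved(z)]. New: approved(z).
Round 3: rule 5 [approved(z) => visible(z)]. New: visible(z).
Derived: stale(z) (round 1), visible(z) (round 3), approved(z) (round 2). metal(z) never appears in any round.

metal(z)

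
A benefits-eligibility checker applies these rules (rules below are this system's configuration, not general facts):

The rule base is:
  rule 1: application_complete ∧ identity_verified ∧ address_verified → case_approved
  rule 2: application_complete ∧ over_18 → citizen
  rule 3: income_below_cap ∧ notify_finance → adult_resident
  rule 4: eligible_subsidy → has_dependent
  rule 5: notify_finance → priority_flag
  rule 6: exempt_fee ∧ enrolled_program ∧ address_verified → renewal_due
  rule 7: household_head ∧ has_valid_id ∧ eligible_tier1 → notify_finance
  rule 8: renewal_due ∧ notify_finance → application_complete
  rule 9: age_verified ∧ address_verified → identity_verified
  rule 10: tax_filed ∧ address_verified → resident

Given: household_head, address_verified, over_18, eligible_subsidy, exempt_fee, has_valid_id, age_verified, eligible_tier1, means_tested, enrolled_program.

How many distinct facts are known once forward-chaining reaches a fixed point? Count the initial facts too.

Round 1 fires rule 4, rule 6, rule 7, rule 9, giving has_dependent, renewal_due, notify_finance, identity_verified.
Round 2 fires rule 5, rule 8, giving priority_flag, application_complete.
Round 3 fires rule 1, rule 2, giving case_approved, citizen.
Closure: {address_verified, age_verified, application_complete, case_approved, citizen, eligible_subsidy, eligible_tier1, enrolled_program, exempt_fee, has_dependent, has_valid_id, household_head, identity_verified, means_tested, notify_finance, over_18, priority_flag, renewal_due} — 18 facts.

18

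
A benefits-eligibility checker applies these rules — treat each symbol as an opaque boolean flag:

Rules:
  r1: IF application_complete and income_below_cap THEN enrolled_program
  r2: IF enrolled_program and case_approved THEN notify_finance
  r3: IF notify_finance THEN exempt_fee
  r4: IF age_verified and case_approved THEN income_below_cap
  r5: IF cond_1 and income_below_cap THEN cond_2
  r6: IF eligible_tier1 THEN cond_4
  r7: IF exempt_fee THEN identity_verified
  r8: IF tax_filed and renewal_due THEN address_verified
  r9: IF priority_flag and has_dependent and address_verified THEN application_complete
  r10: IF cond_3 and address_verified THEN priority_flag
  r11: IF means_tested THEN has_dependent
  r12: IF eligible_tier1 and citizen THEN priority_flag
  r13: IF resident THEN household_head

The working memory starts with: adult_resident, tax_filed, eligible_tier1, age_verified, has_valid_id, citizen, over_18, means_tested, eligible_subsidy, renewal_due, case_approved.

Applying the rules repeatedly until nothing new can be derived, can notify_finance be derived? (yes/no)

yes

[1] r4 [IF age_verified and case_approved THEN income_below_cap]; r6 [IF eligible_tier1 THEN cond_4]; r8 [IF tax_filed and renewal_due THEN address_verified]; r11 [IF means_tested THEN has_dependent]; r12 [IF eligible_tier1 and citizen THEN priority_flag]. ⇒ new: income_below_cap, cond_4, address_verified, has_dependent, priority_flag.
[2] r9 [IF priority_flag and has_dependent and address_verified THEN application_complete]. ⇒ new: application_complete.
[3] r1 [IF application_complete and income_below_cap THEN enrolled_program]. ⇒ new: enrolled_program.
[4] r2 [IF enrolled_program and case_approved THEN notify_finance]. ⇒ new: notify_finance.
[5] r3 [IF notify_finance THEN exempt_fee]. ⇒ new: exempt_fee.
[6] r7 [IF exempt_fee THEN identity_verified]. ⇒ new: identity_verified.
notify_finance appears in round 4, so it is derivable.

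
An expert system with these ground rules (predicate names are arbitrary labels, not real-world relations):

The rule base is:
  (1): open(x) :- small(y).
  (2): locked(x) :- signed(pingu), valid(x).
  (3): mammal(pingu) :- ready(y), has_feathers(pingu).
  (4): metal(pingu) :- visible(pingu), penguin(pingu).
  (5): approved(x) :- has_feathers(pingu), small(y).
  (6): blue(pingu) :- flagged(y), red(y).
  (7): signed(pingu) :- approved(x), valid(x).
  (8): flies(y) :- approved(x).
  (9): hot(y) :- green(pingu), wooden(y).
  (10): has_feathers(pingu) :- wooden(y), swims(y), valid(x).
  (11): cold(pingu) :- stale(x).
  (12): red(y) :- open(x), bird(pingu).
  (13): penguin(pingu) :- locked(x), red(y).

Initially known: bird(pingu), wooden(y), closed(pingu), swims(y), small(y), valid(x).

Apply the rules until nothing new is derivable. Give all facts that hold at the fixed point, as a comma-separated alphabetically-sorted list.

approved(x), bird(pingu), closed(pingu), flies(y), has_feathers(pingu), locked(x), open(x), penguin(pingu), red(y), signed(pingu), small(y), swims(y), valid(x), wooden(y)

Round 1: (1) [open(x) :- small(y).]; (10) [has_feathers(pingu) :- wooden(y), swims(y), valid(x).]. New: open(x), has_feathers(pingu).
Round 2: (5) [approved(x) :- has_feathers(pingu), small(y).]; (12) [red(y) :- open(x), bird(pingu).]. New: approved(x), red(y).
Round 3: (7) [signed(pingu) :- approved(x), valid(x).]; (8) [flies(y) :- approved(x).]. New: signed(pingu), flies(y).
Round 4: (2) [locked(x) :- signed(pingu), valid(x).]. New: locked(x).
Round 5: (13) [penguin(pingu) :- locked(x), red(y).]. New: penguin(pingu).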